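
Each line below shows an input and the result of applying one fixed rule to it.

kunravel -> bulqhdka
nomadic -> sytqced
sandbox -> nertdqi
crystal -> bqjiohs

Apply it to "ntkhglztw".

Rule — shift every letter 10 places backward in the alphabet (wrapping around), then reverse the string.
Applying that to "ntkhglztw" gives "mjpbwxajd".
(Check on "nomadic": → "decqtys" → "sytqced" ✓)

mjpbwxajd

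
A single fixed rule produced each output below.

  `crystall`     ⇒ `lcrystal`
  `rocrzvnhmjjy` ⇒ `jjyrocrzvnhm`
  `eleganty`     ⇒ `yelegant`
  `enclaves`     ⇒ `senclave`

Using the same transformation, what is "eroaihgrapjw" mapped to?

pjweroaihgra

In each case the input is transformed by: move the first 3 characters to the end (rotate left by 3), then swap the front and back halves of the string.
"eroaihgrapjw" → "aihgrapjwero" → "pjweroaihgra".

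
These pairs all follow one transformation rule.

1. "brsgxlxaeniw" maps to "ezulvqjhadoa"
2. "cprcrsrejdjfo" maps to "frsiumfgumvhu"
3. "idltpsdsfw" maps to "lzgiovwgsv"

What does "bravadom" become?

In each case the input is transformed by: take characters alternately from the front and the back (1st, last, 2nd, 2nd-last, ...), then shift every letter 3 places forward in the alphabet (wrapping around).
Starting from "bravadom": after the first operation, "bmroadva"; after the second, "epurdgyd".

epurdgyd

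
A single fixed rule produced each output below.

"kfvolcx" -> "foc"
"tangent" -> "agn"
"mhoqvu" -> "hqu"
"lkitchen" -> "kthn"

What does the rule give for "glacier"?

lce

Looking at the pairs, the operation is to keep every other character starting from the second (positions 2nd, 4th, 6th, ...).
"glacier" → "lce".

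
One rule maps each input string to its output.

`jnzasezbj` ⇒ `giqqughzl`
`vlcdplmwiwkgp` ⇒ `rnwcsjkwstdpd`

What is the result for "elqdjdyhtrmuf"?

tbmlsxkqkfoay

Looking at the pairs, the operation is to move the last 3 characters to the front (rotate right by 3), then shift every letter 7 places forward in the alphabet (wrapping around).
"elqdjdyhtrmuf" → "mufelqdjdyhtr" → "tbmlsxkqkfoay".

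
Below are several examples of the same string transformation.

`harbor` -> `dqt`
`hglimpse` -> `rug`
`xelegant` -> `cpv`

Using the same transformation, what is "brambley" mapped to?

nga

The rule is to shift every letter 2 places forward in the alphabet (wrapping around), then keep only the last 3 characters.
On "brambley": the first step gives "dtcodnga", and the second then gives "nga".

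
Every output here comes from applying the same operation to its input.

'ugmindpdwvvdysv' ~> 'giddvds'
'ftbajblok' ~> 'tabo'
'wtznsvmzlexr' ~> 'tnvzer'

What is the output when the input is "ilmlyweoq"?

What's happening: keep every other character starting from the second (positions 2nd, 4th, 6th, ...).
Doing the same to "ilmlyweoq": "llwo".

llwo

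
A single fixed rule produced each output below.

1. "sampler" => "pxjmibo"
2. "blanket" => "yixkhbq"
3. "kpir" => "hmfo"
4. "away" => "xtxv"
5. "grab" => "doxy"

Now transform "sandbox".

pxkaylu

Each output is the input with this applied: shift every letter 3 places backward in the alphabet (wrapping around).
"sandbox" → "pxkaylu".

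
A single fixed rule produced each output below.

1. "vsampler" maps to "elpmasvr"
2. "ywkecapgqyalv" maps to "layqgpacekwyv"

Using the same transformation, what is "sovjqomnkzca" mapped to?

What's happening: move the last character to the front, then reverse the string.
"sovjqomnkzca" → "czknmoqjvosa".

czknmoqjvosa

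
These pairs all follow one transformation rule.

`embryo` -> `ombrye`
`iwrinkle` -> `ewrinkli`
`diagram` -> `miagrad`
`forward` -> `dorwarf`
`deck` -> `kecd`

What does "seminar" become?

What's happening: swap the first and last characters.
So "seminar" becomes "reminas".

reminas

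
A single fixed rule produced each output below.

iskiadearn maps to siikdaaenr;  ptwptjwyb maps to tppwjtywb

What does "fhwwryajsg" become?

hfwwyrjags

Looking at the pairs, the operation is to swap each adjacent pair of characters (1↔2, 3↔4, ...).
For "fhwwryajsg" the result is "hfwwyrjags".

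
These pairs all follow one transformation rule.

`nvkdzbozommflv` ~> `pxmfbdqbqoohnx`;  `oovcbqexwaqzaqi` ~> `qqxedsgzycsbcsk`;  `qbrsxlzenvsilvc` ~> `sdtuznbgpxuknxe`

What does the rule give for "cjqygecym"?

elsaigeao

What's happening: shift every letter 2 places forward in the alphabet (wrapping around).
"cjqygecym" → "elsaigeao".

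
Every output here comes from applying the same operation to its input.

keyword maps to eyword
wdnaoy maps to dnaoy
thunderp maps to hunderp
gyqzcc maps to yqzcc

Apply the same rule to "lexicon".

exicon

Each output is the input with this applied: delete the first character.
Applying that to "lexicon" gives "exicon".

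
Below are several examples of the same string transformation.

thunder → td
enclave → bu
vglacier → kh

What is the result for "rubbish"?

ar

Each output is the input with this applied: keep one character in every 3, starting at position 3 (positions 3rd, 6th, 9th, ...), then shift every letter 1 place backward in the alphabet (wrapping around).
For "rubbish", step one produces "bs"; step two turns that into "ar".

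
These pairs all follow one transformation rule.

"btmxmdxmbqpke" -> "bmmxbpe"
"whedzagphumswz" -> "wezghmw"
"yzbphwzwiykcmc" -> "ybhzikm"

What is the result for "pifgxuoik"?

pfxok

The transformation: keep every other character starting from the first (positions 1st, 3rd, 5th, ...).
On "pifgxuoik" that produces "pfxok".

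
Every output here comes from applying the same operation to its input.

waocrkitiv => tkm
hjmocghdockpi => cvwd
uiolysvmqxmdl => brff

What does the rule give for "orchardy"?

The transformation: keep one character in every 3, starting at position 2 (positions 2nd, 5th, 8th, ...), then shift every letter 7 places backward in the alphabet (wrapping around).
"orchardy" → "ray" → "ktr".

ktr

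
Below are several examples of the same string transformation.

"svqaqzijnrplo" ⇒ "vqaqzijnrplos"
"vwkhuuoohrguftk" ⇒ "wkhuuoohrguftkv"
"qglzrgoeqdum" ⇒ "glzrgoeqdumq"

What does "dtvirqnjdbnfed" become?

tvirqnjdbnfedd

In each case the input is transformed by: move the first character to the end.
So "dtvirqnjdbnfed" becomes "tvirqnjdbnfedd".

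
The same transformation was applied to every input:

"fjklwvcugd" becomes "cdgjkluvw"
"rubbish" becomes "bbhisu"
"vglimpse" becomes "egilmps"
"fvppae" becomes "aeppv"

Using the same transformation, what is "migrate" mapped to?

aegirt

Rule — delete the first character, then sort the characters into alphabetical order.
Applying both steps to "migrate": "igrate", then "aegirt".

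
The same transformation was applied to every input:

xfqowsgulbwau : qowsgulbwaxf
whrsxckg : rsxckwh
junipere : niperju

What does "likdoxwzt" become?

kdoxwzli

In each case the input is transformed by: delete the last character, then move the first 2 characters to the end (rotate left by 2).
Working it through for "likdoxwzt": intermediate "likdoxwz", final "kdoxwzli".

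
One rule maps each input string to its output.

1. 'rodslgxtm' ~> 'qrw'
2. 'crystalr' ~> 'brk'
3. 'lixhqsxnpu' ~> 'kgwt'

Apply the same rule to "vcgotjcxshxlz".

unbgy

The rule is to keep one character in every 3, starting at position 1 (positions 1st, 4th, 7th, ...), then shift every letter 1 place backward in the alphabet (wrapping around).
Applying both steps to "vcgotjcxshxlz": "vochz", then "unbgy".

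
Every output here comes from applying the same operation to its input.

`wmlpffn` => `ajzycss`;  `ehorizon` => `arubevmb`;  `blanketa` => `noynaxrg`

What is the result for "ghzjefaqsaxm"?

What's happening: shift every letter 13 places forward in the alphabet (wrapping around) — i.e. ROT13, then move the last character to the front.
"ghzjefaqsaxm" → "ztumwrsndfnk".

ztumwrsndfnk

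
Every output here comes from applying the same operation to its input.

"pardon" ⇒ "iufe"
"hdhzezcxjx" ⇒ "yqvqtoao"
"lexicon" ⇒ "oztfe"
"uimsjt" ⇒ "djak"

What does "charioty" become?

rizfkp

Looking at the pairs, the operation is to shift every letter 9 places backward in the alphabet (wrapping around), then delete the first 2 characters.
For "charioty", step one produces "tyrizfkp"; step two turns that into "rizfkp".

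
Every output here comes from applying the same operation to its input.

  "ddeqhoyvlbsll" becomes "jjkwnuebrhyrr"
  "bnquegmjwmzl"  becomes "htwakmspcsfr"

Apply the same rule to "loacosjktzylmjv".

rugiuypqzferspb

The pattern: shift every letter 6 places forward in the alphabet (wrapping around).
For "loacosjktzylmjv" the result is "rugiuypqzferspb".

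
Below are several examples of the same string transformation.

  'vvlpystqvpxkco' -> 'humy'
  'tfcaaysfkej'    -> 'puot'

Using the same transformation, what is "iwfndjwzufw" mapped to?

jepg

Rule — shift every letter 10 places forward in the alphabet (wrapping around), then keep only the last 4 characters.
For "iwfndjwzufw", step one produces "sgpxntgjepg"; step two turns that into "jepg".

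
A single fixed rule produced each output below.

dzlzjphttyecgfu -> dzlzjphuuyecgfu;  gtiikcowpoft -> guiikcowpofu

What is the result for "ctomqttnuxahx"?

cuomquunuxahx

The transformation: replace every "t" with "u".
Applying that to "ctomqttnuxahx" gives "cuomquunuxahx".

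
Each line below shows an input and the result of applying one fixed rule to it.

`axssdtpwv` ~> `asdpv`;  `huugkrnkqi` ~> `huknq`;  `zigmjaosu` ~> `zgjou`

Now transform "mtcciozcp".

The transformation: keep every other character starting from the first (positions 1st, 3rd, 5th, ...).
So "mtcciozcp" becomes "mcizp".

mcizp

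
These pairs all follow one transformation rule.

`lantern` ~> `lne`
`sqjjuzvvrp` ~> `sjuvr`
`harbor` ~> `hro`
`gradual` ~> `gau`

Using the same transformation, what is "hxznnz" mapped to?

hzn

The pattern: swap each adjacent pair of characters (1↔2, 3↔4, ...), then keep every other character starting from the second (positions 2nd, 4th, 6th, ...).
For "hxznnz", step one produces "xhnzzn"; step two turns that into "hzn".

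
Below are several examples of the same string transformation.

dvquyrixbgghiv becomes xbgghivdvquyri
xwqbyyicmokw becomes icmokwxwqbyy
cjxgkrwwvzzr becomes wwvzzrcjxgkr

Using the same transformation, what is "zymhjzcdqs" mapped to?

zcdqszymhj

Each output is the input with this applied: swap the front and back halves of the string.
So "zymhjzcdqs" becomes "zcdqszymhj".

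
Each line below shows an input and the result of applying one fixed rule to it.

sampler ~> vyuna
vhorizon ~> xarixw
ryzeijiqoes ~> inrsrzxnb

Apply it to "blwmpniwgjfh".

fvywrfpsoq

In each case the input is transformed by: shift every letter 9 places forward in the alphabet (wrapping around), then delete the first 2 characters.
"blwmpniwgjfh" → "kufvywrfpsoq" → "fvywrfpsoq".
(Check on "vhorizon": → "eqxarixw" → "xarixw" ✓)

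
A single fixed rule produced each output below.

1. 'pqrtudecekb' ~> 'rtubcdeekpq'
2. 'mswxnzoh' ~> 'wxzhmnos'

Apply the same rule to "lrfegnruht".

Rule — sort the characters into alphabetical order, then move the last 3 characters to the front (rotate right by 3).
Working it through for "lrfegnruht": intermediate "efghlnrrtu", final "rtuefghlnr".
(Check on "pqrtudecekb": → "bcdeekpqrtu" → "rtubcdeekpq" ✓)

rtuefghlnr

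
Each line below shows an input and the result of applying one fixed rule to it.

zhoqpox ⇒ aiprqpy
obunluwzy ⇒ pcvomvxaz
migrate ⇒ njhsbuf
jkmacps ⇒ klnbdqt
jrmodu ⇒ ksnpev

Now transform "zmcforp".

Rule — shift every letter 1 place forward in the alphabet (wrapping around).
Applying that to "zmcforp" gives "andgpsq".

andgpsq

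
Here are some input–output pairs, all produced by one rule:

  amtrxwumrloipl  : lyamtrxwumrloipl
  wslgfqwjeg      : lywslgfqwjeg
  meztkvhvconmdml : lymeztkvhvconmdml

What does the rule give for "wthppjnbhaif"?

lywthppjnbhaif

What's happening: prepend "ly".
So "wthppjnbhaif" becomes "lywthppjnbhaif".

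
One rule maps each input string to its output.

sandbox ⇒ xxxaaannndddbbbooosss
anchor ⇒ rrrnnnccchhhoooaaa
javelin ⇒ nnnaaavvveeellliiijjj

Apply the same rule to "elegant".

The pattern: swap the first and last characters, then repeat every character 3 times.
Starting from "elegant": after the first operation, "tlegane"; after the second, "tttllleeegggaaannneee".

tttllleeegggaaannneee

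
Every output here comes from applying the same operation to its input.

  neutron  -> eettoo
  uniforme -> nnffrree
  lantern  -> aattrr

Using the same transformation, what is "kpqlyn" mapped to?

ppllnn

Looking at the pairs, the operation is to keep every other character starting from the second (positions 2nd, 4th, 6th, ...), then double every character.
For "kpqlyn", step one produces "pln"; step two turns that into "ppllnn".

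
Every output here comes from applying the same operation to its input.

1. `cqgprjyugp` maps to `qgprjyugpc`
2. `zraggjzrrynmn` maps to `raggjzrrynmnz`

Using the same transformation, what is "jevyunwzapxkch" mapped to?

The rule is to move the first character to the end.
"jevyunwzapxkch" → "evyunwzapxkchj".

evyunwzapxkchj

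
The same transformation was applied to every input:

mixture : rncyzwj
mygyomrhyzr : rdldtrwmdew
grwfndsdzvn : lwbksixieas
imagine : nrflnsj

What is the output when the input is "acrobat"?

fhwtgfy

Rule — shift every letter 5 places forward in the alphabet (wrapping around).
On "acrobat" that produces "fhwtgfy".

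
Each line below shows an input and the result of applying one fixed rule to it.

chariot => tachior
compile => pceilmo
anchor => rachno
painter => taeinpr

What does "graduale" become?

The pattern: sort the characters into alphabetical order, then move the last character to the front.
Working it through for "graduale": intermediate "aadeglru", final "uaadeglr".

uaadeglr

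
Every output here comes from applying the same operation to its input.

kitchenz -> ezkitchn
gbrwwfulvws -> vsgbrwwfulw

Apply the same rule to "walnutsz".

tzwalnus

Looking at the pairs, the operation is to move the last 2 characters to the front (rotate right by 2), then swap the first and last characters.
Doing the same to "walnutsz": "tzwalnus".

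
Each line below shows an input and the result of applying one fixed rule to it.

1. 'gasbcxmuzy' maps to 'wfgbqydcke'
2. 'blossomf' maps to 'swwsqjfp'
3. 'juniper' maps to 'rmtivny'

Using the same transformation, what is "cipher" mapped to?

Each output is the input with this applied: move the first 2 characters to the end (rotate left by 2), then shift every letter 4 places forward in the alphabet (wrapping around).
So "cipher" becomes "tlivgm".

tlivgm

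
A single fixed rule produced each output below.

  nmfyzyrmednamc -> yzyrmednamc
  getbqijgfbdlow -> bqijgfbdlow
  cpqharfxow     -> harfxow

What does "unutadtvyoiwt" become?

tadtvyoiwt

The transformation: delete the first 3 characters.
Doing the same to "unutadtvyoiwt": "tadtvyoiwt".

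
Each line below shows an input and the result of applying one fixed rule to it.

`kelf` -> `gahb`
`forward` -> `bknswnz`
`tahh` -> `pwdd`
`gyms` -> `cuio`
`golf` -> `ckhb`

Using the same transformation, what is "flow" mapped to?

bhks

In each case the input is transformed by: shift every letter 4 places backward in the alphabet (wrapping around).
Applying that to "flow" gives "bhks".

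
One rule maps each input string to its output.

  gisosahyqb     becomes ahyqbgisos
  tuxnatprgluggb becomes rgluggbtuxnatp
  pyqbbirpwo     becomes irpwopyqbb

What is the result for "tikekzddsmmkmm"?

Each output is the input with this applied: swap the front and back halves of the string.
So "tikekzddsmmkmm" becomes "dsmmkmmtikekzd".

dsmmkmmtikekzd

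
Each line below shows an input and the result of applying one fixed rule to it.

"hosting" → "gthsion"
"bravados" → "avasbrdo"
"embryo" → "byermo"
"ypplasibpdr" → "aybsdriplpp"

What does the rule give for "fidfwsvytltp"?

The pattern: sort the characters into alphabetical order, then take characters alternately from the front and the back (1st, last, 2nd, 2nd-last, ...).
"fidfwsvytltp" → "dffilpsttvwy" → "dyfwfvitltps".

dyfwfvitltps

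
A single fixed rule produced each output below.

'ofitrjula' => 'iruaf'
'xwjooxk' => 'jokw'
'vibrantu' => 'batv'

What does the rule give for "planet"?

Rule — move the first 2 characters to the end (rotate left by 2), then keep every other character starting from the first (positions 1st, 3rd, 5th, ...).
Applying both steps to "planet": "anetpl", then "aep".

aep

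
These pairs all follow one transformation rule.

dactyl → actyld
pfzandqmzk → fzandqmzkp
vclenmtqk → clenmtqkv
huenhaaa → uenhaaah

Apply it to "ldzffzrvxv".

The rule is to move the first character to the end.
Applying that to "ldzffzrvxv" gives "dzffzrvxvl".

dzffzrvxvl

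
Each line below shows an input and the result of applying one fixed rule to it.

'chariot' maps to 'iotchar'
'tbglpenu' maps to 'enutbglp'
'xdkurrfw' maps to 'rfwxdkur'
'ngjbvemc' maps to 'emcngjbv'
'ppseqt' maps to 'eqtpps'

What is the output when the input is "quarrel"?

The rule is to move the last 3 characters to the front (rotate right by 3).
For "quarrel" the result is "relquar".

relquar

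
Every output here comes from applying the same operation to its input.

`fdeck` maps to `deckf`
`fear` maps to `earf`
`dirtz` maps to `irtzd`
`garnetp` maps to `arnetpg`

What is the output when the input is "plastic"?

lasticp

The rule is to move the first character to the end.
Doing the same to "plastic": "lasticp".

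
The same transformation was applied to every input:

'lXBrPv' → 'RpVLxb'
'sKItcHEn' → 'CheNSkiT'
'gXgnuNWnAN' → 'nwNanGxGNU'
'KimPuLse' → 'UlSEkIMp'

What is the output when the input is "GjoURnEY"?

Each output is the input with this applied: swap the front and back halves of the string, then flip the case of every letter.
On "GjoURnEY": the first step gives "RnEYGjoU", and the second then gives "rNeygJOu".

rNeygJOu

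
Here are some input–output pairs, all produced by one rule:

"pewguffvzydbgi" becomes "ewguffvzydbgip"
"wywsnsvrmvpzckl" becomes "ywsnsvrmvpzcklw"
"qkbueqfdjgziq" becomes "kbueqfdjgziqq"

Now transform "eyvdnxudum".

Rule — move the first character to the end.
For "eyvdnxudum" the result is "yvdnxudume".

yvdnxudume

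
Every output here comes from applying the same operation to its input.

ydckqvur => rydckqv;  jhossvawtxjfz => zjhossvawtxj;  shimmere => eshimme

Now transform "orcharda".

aorchar

In each case the input is transformed by: move the last 2 characters to the front (rotate right by 2), then delete the first character.
Working it through for "orcharda": intermediate "daorchar", final "aorchar".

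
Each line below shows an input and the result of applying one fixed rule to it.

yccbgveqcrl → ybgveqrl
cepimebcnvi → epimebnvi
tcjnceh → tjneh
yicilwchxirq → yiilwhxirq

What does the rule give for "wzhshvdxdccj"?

wzhshvdxdj

The pattern: remove every "c".
So "wzhshvdxdccj" becomes "wzhshvdxdj".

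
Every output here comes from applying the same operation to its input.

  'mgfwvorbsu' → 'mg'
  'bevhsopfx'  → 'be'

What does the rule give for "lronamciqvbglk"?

Looking at the pairs, the operation is to keep only the first 2 characters.
On "lronamciqvbglk" that produces "lr".

lr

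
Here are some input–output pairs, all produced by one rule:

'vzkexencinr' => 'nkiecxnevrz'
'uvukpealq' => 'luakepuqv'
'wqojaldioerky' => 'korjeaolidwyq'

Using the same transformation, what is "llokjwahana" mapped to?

Rule — take characters alternately from the front and the back (1st, last, 2nd, 2nd-last, ...), then move the first 3 characters to the end (rotate left by 3).
On "llokjwahana" that produces "noakhjawlal".

noakhjawlal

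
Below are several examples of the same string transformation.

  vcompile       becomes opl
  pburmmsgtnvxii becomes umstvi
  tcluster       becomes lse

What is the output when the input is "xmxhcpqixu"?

xcqx

Each output is the input with this applied: delete the first 2 characters, then keep every other character starting from the first (positions 1st, 3rd, 5th, ...).
Starting from "xmxhcpqixu": after the first operation, "xhcpqixu"; after the second, "xcqx".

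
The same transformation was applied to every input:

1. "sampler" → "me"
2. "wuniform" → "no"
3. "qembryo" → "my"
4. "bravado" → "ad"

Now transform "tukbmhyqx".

khx

Looking at the pairs, the operation is to keep one character in every 3, starting at position 3 (positions 3rd, 6th, 9th, ...).
"tukbmhyqx" → "khx".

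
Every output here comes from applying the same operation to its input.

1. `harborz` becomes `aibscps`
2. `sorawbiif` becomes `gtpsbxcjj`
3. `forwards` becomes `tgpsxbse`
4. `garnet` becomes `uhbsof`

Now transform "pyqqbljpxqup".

qqzrrcmkqyrv

In each case the input is transformed by: shift every letter 1 place forward in the alphabet (wrapping around), then move the last character to the front.
Working it through for "pyqqbljpxqup": intermediate "qzrrcmkqyrvq", final "qqzrrcmkqyrv".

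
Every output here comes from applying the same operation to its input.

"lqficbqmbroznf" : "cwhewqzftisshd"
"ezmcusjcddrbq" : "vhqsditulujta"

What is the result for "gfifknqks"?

In each case the input is transformed by: take characters alternately from the front and the back (1st, last, 2nd, 2nd-last, ...), then shift every letter 9 places backward in the alphabet (wrapping around).
Working it through for "gfifknqks": intermediate "gsfkiqfnk", final "xjwbzhweb".
(Check on "ezmcusjcddrbq": → "eqzbmrcdudscj" → "vhqsditulujta" ✓)

xjwbzhweb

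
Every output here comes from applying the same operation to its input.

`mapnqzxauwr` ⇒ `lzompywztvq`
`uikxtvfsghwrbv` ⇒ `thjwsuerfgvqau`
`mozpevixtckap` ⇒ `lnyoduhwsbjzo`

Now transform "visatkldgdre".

What's happening: shift every letter 1 place backward in the alphabet (wrapping around).
So "visatkldgdre" becomes "uhrzsjkcfcqd".

uhrzsjkcfcqd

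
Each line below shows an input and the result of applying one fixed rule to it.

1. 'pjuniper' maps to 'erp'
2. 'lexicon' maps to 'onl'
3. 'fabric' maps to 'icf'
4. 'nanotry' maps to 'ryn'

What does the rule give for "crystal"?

alc

The pattern: move the first character to the end, then keep only the last 3 characters.
Starting from "crystal": after the first operation, "rystalc"; after the second, "alc".
(Check on "fabric": → "abricf" → "icf" ✓)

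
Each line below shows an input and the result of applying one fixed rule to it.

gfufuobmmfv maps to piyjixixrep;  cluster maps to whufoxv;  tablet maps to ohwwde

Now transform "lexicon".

frqohal

Rule — move the last 3 characters to the front (rotate right by 3), then shift every letter 3 places forward in the alphabet (wrapping around).
On "lexicon": the first step gives "conlexi", and the second then gives "frqohal".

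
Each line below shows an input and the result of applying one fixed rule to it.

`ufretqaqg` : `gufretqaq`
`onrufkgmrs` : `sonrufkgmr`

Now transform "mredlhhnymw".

wmredlhhnym

Rule — move the last character to the front.
For "mredlhhnymw" the result is "wmredlhhnym".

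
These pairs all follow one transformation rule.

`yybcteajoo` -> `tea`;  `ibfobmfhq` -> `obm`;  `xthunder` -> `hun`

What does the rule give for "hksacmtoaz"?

Looking at the pairs, the operation is to delete the last 3 characters, then keep only the last 3 characters.
"hksacmtoaz" → "hksacmt" → "cmt".

cmt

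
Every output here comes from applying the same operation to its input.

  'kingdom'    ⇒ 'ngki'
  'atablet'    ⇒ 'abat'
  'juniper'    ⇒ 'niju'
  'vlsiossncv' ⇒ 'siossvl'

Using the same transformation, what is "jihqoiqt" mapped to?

Each output is the input with this applied: delete the last 3 characters, then move the first 2 characters to the end (rotate left by 2).
"jihqoiqt" → "jihqo" → "hqoji".

hqoji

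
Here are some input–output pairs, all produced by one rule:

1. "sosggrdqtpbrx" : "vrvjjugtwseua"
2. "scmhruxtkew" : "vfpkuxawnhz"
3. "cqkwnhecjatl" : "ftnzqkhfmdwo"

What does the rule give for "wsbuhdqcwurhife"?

zvexkgtfzxuklih

What's happening: shift every letter 3 places forward in the alphabet (wrapping around).
Doing the same to "wsbuhdqcwurhife": "zvexkgtfzxuklih".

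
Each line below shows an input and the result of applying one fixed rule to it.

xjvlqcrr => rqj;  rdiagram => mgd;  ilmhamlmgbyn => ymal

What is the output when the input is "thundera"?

adh

The transformation: keep one character in every 3, starting at position 2 (positions 2nd, 5th, 8th, ...), then reverse the string.
On "thundera" that produces "adh".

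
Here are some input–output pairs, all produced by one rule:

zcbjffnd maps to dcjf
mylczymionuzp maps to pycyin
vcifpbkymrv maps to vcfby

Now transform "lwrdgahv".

Looking at the pairs, the operation is to move the last 2 characters to the front (rotate right by 2), then keep every other character starting from the second (positions 2nd, 4th, 6th, ...).
Applying both steps to "lwrdgahv": "hvlwrdga", then "vwda".

vwda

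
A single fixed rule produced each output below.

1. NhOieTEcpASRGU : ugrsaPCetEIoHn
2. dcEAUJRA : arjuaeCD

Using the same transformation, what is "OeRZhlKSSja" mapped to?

Looking at the pairs, the operation is to reverse the string, then flip the case of every letter.
Working it through for "OeRZhlKSSja": intermediate "ajSSKlhZReO", final "AJsskLHzrEo".

AJsskLHzrEo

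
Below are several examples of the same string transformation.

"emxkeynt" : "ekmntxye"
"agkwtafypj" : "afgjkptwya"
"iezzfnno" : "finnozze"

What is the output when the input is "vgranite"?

eginrtva

Each output is the input with this applied: sort the characters into alphabetical order, then move the first character to the end.
"vgranite" → "aeginrtv" → "eginrtva".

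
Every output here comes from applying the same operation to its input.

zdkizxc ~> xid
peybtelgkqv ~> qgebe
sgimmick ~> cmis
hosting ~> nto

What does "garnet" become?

erg

Rule — reverse the string, then keep every other character starting from the second (positions 2nd, 4th, 6th, ...).
Working it through for "garnet": intermediate "tenrag", final "erg".
(Check on "sgimmick": → "kcimmigs" → "cmis" ✓)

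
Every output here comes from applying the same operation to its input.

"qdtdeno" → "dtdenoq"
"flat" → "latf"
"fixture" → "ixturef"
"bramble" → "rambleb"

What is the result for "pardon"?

The transformation: move the first character to the end.
Applying that to "pardon" gives "ardonp".

ardonp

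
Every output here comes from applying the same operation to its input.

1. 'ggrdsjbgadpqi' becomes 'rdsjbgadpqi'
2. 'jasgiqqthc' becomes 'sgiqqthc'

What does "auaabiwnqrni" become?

aabiwnqrni

In each case the input is transformed by: delete the first 2 characters.
For "auaabiwnqrni" the result is "aabiwnqrni".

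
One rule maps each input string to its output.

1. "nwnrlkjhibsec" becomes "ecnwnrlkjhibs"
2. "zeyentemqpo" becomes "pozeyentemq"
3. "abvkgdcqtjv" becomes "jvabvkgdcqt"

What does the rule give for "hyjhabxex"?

In each case the input is transformed by: move the last 2 characters to the front (rotate right by 2).
So "hyjhabxex" becomes "exhyjhabx".

exhyjhabx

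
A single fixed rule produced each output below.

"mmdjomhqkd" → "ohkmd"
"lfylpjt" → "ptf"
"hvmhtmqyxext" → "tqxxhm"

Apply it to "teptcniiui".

In each case the input is transformed by: move the first 3 characters to the end (rotate left by 3), then keep every other character starting from the second (positions 2nd, 4th, 6th, ...).
"teptcniiui" → "tcniiuitep" → "ciutp".
(Check on "lfylpjt": → "lpjtlfy" → "ptf" ✓)

ciutp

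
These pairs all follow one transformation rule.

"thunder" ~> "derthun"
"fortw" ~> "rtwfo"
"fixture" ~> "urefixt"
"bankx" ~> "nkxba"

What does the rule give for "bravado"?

adobrav

In each case the input is transformed by: move the last 3 characters to the front (rotate right by 3).
Doing the same to "bravado": "adobrav".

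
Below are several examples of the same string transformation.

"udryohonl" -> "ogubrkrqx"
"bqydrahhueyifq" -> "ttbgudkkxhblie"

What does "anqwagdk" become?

The pattern: shift every letter 3 places forward in the alphabet (wrapping around), then swap the first and last characters.
Doing the same to "anqwagdk": "nqtzdjgd".

nqtzdjgd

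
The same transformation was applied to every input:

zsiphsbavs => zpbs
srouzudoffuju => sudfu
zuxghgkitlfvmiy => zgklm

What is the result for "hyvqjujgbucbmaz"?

What's happening: keep one character in every 3, starting at position 1 (positions 1st, 4th, 7th, ...).
"hyvqjujgbucbmaz" → "hqjum".

hqjum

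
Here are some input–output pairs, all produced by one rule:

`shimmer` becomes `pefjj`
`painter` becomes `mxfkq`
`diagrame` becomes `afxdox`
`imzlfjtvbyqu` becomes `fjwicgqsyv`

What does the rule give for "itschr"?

The transformation: shift every letter 3 places backward in the alphabet (wrapping around), then delete the last 2 characters.
Doing the same to "itschr": "fqpz".

fqpz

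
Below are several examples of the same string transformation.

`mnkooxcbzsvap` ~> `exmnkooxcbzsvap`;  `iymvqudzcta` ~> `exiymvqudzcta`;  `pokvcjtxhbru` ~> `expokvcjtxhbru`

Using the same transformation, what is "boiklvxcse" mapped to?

The pattern: prepend "ex".
Doing the same to "boiklvxcse": "exboiklvxcse".

exboiklvxcse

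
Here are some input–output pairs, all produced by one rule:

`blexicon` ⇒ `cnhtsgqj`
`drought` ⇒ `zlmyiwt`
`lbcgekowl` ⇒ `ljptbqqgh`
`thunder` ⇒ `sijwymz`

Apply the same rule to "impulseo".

Looking at the pairs, the operation is to shift every letter 5 places forward in the alphabet (wrapping around), then move the first 3 characters to the end (rotate left by 3).
For "impulseo", step one produces "nruzqxjt"; step two turns that into "zqxjtnru".

zqxjtnru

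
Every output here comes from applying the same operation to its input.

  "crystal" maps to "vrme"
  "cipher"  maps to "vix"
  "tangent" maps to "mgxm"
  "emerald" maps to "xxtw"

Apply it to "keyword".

drhw

Each output is the input with this applied: keep every other character starting from the first (positions 1st, 3rd, 5th, ...), then shift every letter 7 places backward in the alphabet (wrapping around).
"keyword" → "kyod" → "drhw".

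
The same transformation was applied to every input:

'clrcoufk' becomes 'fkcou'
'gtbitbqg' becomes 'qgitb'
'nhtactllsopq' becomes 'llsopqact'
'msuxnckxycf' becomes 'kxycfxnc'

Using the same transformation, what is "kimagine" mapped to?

neagi

The transformation: delete the first 3 characters, then move the first 3 characters to the end (rotate left by 3).
"kimagine" → "agine" → "neagi".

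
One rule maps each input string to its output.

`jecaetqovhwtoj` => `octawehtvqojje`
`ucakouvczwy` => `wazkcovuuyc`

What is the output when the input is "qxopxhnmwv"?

wompnxhqvx

Looking at the pairs, the operation is to take characters alternately from the front and the back (1st, last, 2nd, 2nd-last, ...), then move the first 3 characters to the end (rotate left by 3).
Working it through for "qxopxhnmwv": intermediate "qvxwompnxh", final "wompnxhqvx".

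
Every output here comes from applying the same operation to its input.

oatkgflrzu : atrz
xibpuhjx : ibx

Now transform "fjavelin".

jan

Each output is the input with this applied: swap each adjacent pair of characters (1↔2, 3↔4, ...), then keep one character in every 3, starting at position 1 (positions 1st, 4th, 7th, ...).
On "fjavelin": the first step gives "jfvaleni", and the second then gives "jan".
(Check on "xibpuhjx": → "ixpbhuxj" → "ibx" ✓)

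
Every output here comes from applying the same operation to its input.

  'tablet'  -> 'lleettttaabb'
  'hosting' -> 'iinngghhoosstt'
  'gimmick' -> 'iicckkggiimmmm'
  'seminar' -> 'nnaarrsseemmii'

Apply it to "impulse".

What's happening: move the last 3 characters to the front (rotate right by 3), then double every character.
On "impulse" that produces "llsseeiimmppuu".
(Check on "hosting": → "inghost" → "iinngghhoosstt" ✓)

llsseeiimmppuu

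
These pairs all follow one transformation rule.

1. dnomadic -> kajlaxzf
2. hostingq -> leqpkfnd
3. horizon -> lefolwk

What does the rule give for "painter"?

The transformation: swap each adjacent pair of characters (1↔2, 3↔4, ...), then shift every letter 3 places backward in the alphabet (wrapping around).
On "painter": the first step gives "apnietr", and the second then gives "xmkfbqo".

xmkfbqo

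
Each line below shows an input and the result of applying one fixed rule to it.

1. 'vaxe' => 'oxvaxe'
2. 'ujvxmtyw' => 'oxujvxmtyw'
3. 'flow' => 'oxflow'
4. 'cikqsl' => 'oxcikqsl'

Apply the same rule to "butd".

oxbutd

Looking at the pairs, the operation is to prepend "ox".
Doing the same to "butd": "oxbutd".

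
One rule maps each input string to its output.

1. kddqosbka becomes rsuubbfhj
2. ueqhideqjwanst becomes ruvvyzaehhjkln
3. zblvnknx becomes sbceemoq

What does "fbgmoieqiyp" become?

svwxzzdfghp

The pattern: sort the characters into alphabetical order, then shift every letter 9 places backward in the alphabet (wrapping around).
Working it through for "fbgmoieqiyp": intermediate "befgiimopqy", final "svwxzzdfghp".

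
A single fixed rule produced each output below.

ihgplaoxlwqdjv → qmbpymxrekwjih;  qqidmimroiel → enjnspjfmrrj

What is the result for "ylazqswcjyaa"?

artxdkzbbzmb

The transformation: shift every letter 1 place forward in the alphabet (wrapping around), then move the first 3 characters to the end (rotate left by 3).
"ylazqswcjyaa" → "zmbartxdkzbb" → "artxdkzbbzmb".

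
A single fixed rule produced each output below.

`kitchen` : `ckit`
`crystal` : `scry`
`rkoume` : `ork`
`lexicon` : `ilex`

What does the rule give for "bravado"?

vbra

Rule — delete the last 3 characters, then move the last character to the front.
Working it through for "bravado": intermediate "brav", final "vbra".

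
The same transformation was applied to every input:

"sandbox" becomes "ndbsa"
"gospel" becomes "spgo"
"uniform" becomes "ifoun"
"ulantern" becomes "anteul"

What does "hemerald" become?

merahe

The rule is to delete the last 2 characters, then move the first 2 characters to the end (rotate left by 2).
"hemerald" → "hemera" → "merahe".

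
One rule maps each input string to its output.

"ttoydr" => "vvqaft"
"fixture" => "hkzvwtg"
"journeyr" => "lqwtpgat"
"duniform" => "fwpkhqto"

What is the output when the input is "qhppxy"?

In each case the input is transformed by: shift every letter 2 places forward in the alphabet (wrapping around).
"qhppxy" → "sjrrza".

sjrrza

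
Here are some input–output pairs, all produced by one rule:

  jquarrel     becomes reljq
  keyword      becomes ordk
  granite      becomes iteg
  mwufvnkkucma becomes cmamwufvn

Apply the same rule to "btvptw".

ptw

The pattern: move the last 3 characters to the front (rotate right by 3), then delete the last 3 characters.
For "btvptw" the result is "ptw".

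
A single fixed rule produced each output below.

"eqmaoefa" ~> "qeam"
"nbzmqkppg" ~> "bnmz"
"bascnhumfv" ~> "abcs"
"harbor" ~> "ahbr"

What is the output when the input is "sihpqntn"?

The rule is to swap each adjacent pair of characters (1↔2, 3↔4, ...), then keep only the first 4 characters.
On "sihpqntn" that produces "isph".

isph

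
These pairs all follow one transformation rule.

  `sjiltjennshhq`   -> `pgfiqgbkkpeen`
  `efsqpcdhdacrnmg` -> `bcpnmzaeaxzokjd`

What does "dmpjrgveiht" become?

ajmgodsbfeq

The transformation: shift every letter 3 places backward in the alphabet (wrapping around).
On "dmpjrgveiht" that produces "ajmgodsbfeq".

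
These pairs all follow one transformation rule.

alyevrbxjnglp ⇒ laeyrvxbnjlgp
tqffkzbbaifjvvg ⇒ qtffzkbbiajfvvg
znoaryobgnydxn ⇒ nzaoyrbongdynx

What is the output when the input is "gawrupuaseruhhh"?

The pattern: swap each adjacent pair of characters (1↔2, 3↔4, ...).
So "gawrupuaseruhhh" becomes "agrwpuauesurhhh".

agrwpuauesurhhh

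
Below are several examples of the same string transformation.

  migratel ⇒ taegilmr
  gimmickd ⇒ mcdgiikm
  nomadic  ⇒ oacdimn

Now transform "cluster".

ucelrst

In each case the input is transformed by: sort the characters into alphabetical order, then move the last character to the front.
Working it through for "cluster": intermediate "celrstu", final "ucelrst".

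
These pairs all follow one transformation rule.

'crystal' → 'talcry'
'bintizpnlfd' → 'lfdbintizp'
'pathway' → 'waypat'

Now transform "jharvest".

The transformation: move the last 3 characters to the front (rotate right by 3), then delete the last character.
So "jharvest" becomes "estjhar".

estjhar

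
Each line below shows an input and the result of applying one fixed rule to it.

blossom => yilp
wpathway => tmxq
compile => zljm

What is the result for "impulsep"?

The pattern: shift every letter 3 places backward in the alphabet (wrapping around), then keep only the first 4 characters.
Working it through for "impulsep": intermediate "fjmripbm", final "fjmr".

fjmr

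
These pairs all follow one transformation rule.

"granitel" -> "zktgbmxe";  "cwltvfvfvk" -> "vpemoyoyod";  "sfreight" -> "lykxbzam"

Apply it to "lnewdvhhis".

What's happening: shift every letter 7 places backward in the alphabet (wrapping around).
So "lnewdvhhis" becomes "egxpwoaabl".

egxpwoaabl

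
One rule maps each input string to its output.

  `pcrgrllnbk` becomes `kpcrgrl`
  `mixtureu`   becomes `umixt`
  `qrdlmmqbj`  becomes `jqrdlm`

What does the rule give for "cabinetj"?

In each case the input is transformed by: move the last character to the front, then delete the last 3 characters.
So "cabinetj" becomes "jcabi".
(Check on "qrdlmmqbj": → "jqrdlmmqb" → "jqrdlm" ✓)

jcabi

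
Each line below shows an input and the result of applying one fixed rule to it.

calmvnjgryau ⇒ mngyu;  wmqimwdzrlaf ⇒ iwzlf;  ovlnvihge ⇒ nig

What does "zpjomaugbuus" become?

oagus

Looking at the pairs, the operation is to delete the first 2 characters, then keep every other character starting from the second (positions 2nd, 4th, 6th, ...).
On "zpjomaugbuus": the first step gives "jomaugbuus", and the second then gives "oagus".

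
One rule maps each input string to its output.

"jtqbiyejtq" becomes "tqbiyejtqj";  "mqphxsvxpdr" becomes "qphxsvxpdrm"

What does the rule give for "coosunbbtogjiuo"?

The pattern: move the first character to the end.
For "coosunbbtogjiuo" the result is "oosunbbtogjiuoc".

oosunbbtogjiuoc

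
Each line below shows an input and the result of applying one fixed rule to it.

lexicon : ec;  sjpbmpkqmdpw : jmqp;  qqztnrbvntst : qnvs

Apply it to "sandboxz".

abz

Rule — keep one character in every 3, starting at position 2 (positions 2nd, 5th, 8th, ...).
"sandboxz" → "abz".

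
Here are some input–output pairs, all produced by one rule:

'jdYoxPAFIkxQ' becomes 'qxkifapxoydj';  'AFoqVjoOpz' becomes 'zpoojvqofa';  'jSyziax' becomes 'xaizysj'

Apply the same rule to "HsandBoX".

xobdnash

The rule is to reverse the string, then convert every letter to lowercase.
For "HsandBoX" the result is "xobdnash".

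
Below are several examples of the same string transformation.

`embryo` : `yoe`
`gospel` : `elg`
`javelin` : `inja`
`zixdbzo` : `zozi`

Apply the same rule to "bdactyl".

Each output is the input with this applied: move the last 2 characters to the front (rotate right by 2), then delete the last 3 characters.
"bdactyl" → "ylbdact" → "ylbd".

ylbd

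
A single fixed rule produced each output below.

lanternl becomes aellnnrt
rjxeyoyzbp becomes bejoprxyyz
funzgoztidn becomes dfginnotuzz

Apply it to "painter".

Each output is the input with this applied: sort the characters into alphabetical order.
"painter" → "aeinprt".

aeinprt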